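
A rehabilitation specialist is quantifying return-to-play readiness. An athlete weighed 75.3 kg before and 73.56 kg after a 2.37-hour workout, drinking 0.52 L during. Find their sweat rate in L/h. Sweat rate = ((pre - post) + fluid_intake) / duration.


Body mass change = 1.74 kg
Total sweat loss = 1.74 + 0.52 = 2.26 L
Rate = 2.26 / 2.37 = 0.954 L/h

0.954 L/h


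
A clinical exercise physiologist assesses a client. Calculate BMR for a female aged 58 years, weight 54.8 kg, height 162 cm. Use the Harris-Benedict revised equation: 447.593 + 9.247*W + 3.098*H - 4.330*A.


Substituting values:
W term = 9.247 * 54.8 = 506.7356
H term = 3.098 * 162 = 501.876
A term = 4.330 * 58 = 251.14
BMR = 1205.06 kcal/day

1205.06 kcal/day


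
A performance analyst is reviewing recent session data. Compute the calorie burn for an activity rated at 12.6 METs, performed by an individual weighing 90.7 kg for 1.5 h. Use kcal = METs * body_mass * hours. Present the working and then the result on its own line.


Product of METs and mass = 12.6 * 90.7 = 1142.82
Total kcal = 1142.82 * 1.5 = 1714.23 kcal

1714.23 kcal


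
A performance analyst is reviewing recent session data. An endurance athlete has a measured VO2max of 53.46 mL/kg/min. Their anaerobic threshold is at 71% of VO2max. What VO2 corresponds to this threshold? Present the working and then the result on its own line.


Anaerobic threshold VO2 = VO2max * 71%
= 53.46 * 0.71
= 37.96 mL/kg/min

37.96 mL/kg/min


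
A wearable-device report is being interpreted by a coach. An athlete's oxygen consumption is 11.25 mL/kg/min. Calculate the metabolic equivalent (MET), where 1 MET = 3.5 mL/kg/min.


MET = VO2 / 3.5
= 11.25 / 3.5
= 3.21 METs

3.21 METs


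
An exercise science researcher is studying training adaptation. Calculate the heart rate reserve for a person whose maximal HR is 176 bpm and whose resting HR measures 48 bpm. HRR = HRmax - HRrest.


HRmax = 176 bpm
HRrest = 48 bpm
HRR = 176 - 48 = 128 bpm

128 bpm


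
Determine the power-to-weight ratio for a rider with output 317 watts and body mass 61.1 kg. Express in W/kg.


P/W = 317 / 61.1 = 5.188 W/kg

5.188 W/kg


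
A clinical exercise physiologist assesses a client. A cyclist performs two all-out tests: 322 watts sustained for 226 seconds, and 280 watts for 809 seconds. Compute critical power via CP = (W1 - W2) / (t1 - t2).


W1 = P1 * t1 = 322 * 226 = 72772 J
W2 = P2 * t2 = 280 * 809 = 226520 J
CP = (72772 - 226520) / (226 - 809)
= 263.72 W

263.72 W


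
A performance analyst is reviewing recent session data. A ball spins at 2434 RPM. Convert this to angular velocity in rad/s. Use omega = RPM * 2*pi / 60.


omega = 2434 * 2 * pi / 60
= 2434 * 6.28318531 / 60
= 15293.273 / 60
= 254.888 rad/s

254.888 rad/s


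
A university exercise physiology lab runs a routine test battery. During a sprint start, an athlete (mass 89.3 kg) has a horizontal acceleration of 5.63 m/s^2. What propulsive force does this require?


Propulsive force = mass * acceleration
= 89.3 kg * 5.63 m/s^2
= 502.76 N

502.76 N


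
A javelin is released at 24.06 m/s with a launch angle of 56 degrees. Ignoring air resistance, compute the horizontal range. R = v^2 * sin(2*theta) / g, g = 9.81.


Launch speed squared = 578.8836
sin(2 * 56 deg) = 0.927184
Range = 578.8836 * 0.927184 / 9.81
= 54.713 m

54.713 m


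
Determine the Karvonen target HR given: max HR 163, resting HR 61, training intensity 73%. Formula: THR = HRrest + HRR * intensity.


HRR = HRmax - HRrest = 163 - 61 = 102
THR = 61 + 102 * 0.73
= 135.46 bpm

135.46 bpm


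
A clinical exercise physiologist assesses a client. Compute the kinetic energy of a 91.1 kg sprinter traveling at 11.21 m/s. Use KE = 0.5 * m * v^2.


Velocity squared = 125.6641
KE = 0.5 * 91.1 * 125.6641 = 5724.0 J

5724.0 J


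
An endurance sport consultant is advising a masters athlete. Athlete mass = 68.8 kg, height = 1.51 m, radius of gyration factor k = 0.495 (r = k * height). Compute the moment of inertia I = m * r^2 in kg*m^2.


r = k * height = 0.495 * 1.51 = 0.74745 m
r^2 = 0.74745^2 = 0.558682
I = 68.8 * 0.558682 = 38.437 kg*m^2

38.437 kg*m^2


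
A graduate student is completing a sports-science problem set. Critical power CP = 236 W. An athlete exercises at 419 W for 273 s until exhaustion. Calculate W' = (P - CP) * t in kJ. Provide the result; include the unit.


P - CP = 419 - 236 = 183 W
W' = 183 * 273 = 49959 J
= 49959 / 1000 = 49.959 kJ

49.959 kJ


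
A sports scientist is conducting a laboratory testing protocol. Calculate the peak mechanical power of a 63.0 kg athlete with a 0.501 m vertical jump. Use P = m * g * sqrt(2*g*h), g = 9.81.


First, sqrt(2gh) = sqrt(2 * 9.81 * 0.501)
= sqrt(9.82962) = 3.135222 m/s
Power = 63.0 * 9.81 * 3.135222 = 1937.66 W

1937.66 W


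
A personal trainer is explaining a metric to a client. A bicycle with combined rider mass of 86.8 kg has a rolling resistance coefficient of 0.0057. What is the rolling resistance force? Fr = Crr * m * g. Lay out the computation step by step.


Fr = 0.0057 * 86.8 * 9.81
= 0.49476 * 9.81
= 4.854 N

4.854 N


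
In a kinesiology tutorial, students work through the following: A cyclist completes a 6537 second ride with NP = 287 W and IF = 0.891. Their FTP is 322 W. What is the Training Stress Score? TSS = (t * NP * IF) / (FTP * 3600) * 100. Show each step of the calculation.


t * NP * IF = 6537 * 287 * 0.891 = 1671622.029
FTP * 3600 = 1159200
TSS = (1671622.029 / 1159200) * 100 = 144.2

144.2 TSS


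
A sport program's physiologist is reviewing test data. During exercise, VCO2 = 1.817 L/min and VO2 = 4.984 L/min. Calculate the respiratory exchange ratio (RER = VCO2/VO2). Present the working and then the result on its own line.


RER = VCO2 / VO2
= 1.817 / 4.984
= 0.3646

0.3646


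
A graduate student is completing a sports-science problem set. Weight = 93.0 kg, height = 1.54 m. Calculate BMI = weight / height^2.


height^2 = 1.54^2 = 2.3716
BMI = 93.0 / 2.3716 = 39.21 kg/m^2

39.21 kg/m^2


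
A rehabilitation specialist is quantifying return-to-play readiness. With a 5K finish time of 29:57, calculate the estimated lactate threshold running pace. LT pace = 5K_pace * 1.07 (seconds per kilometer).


Race duration = 1797 s for 5 km
Average pace = 1797 / 5 = 359.4 s/km
LT pace = 359.4 * 1.07
= 384.56 s/km

384.56 s/km


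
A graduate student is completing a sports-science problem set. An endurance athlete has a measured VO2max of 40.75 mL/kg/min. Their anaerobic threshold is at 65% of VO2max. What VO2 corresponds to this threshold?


Anaerobic threshold VO2 = VO2max * 65%
= 40.75 * 0.65
= 26.49 mL/kg/min

26.49 mL/kg/min


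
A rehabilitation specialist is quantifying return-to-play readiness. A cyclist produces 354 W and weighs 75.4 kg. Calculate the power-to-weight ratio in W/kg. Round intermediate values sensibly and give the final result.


P/W = power / mass
= 354 / 75.4
= 4.695 W/kg

4.695 W/kg


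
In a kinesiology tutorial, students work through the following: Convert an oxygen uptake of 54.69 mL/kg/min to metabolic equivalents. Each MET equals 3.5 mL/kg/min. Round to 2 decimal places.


One MET = 3.5 mL/kg/min
Number of METs = 54.69 / 3.5
= 15.63 METs

15.63 METs


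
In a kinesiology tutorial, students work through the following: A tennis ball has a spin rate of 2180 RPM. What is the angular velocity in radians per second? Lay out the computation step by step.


Convert RPM to rad/s: multiply by 2*pi and divide by 60
omega = 2180 * 2 * pi / 60
= 228.289 rad/s

228.289 rad/s


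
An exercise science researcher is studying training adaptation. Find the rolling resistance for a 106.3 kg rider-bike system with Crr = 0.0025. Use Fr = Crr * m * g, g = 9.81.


m * g = 106.3 * 9.81 = 1042.803 N
Fr = 0.0025 * 1042.803 = 2.607 N

2.607 N


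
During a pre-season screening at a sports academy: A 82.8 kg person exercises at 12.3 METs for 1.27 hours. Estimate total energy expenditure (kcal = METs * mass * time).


Energy = METs * mass(kg) * time(h)
= 12.3 * 82.8 * 1.27
= 1293.42 kcal

1293.42 kcal


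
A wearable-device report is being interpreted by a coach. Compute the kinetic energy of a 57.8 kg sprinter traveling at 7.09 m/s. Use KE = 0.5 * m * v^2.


Velocity squared = 50.2681
KE = 0.5 * 57.8 * 50.2681 = 1452.75 J

1452.75 J


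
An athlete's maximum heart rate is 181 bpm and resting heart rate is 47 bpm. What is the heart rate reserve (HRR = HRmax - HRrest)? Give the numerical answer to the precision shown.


HRR = HRmax - HRrest
= 181 - 47
= 134 bpm

134 bpm


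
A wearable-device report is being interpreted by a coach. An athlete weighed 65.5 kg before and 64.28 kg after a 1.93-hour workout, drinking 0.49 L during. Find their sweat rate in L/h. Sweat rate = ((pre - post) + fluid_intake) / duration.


Body mass change = 1.22 kg
Total sweat loss = 1.22 + 0.49 = 1.71 L
Rate = 1.71 / 1.93 = 0.886 L/h

0.886 L/h


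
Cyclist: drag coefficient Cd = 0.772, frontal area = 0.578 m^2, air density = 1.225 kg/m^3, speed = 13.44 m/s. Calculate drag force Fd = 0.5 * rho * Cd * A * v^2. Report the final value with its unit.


v^2 = 13.44^2 = 180.6336
Fd = 0.5 * 1.225 * 0.772 * 0.578 * 180.6336
= 49.368 N

49.368 N


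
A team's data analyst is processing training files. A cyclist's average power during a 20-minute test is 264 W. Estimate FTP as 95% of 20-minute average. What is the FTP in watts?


FTP = 20-min power * 0.95
= 264 * 0.95
= 250.8 W

250.8 W


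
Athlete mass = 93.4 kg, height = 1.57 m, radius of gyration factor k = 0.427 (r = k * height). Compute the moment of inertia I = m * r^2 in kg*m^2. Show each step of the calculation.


r = k * height = 0.427 * 1.57 = 0.67039 m
r^2 = 0.67039^2 = 0.449423
I = 93.4 * 0.449423 = 41.976 kg*m^2

41.976 kg*m^2


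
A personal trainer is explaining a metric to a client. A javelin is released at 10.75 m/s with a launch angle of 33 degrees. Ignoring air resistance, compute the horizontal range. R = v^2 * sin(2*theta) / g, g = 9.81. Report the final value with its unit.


Launch speed squared = 115.5625
sin(2 * 33 deg) = 0.913545
Range = 115.5625 * 0.913545 / 9.81
= 10.762 m

10.762 m


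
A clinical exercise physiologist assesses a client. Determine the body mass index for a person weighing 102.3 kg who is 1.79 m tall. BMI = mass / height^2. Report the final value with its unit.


BMI = mass / height^2
= 102.3 / 1.79^2
= 102.3 / 3.2041
= 31.93 kg/m^2

31.93 kg/m^2


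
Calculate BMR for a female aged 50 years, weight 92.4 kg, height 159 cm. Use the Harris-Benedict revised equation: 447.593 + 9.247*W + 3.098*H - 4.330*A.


Substituting values:
W term = 9.247 * 92.4 = 854.4228
H term = 3.098 * 159 = 492.582
A term = 4.330 * 50 = 216.5
BMR = 1578.1 kcal/day

1578.1 kcal/day


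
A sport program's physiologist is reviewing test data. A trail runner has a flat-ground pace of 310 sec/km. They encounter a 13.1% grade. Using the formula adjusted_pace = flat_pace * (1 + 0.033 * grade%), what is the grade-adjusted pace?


Grade factor = 1 + 0.033 * 13.1 = 1.4323
Adjusted = 310 * 1.4323 = 444.01 sec/km

444.01 s/km


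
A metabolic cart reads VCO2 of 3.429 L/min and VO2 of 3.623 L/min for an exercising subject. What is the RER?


RER = VCO2 / VO2 = 3.429 / 3.623 = 0.9465

0.9465


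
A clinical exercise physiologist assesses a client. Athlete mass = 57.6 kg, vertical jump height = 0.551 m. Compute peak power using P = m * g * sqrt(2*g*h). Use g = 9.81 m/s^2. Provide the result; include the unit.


sqrt(2 * 9.81 * 0.551) = sqrt(10.81062) = 3.287951 m/s
P = 57.6 * 9.81 * 3.287951
= 1857.88 W

1857.88 W


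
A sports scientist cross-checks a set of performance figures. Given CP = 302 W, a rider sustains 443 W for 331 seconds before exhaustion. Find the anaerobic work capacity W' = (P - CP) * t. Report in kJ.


Excess power = 443 - 302 = 141 W
Work above CP = 141 * 331 = 46671 J
W' = 46.671 kJ

46.671 kJ


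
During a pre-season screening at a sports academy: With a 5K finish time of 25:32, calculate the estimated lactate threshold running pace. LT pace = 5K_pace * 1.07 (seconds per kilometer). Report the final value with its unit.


Race duration = 1532 s for 5 km
Average pace = 1532 / 5 = 306.4 s/km
LT pace = 306.4 * 1.07
= 327.85 s/km

327.85 s/km


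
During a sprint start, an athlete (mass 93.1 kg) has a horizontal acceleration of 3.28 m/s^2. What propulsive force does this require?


Propulsive force = mass * acceleration
= 93.1 kg * 3.28 m/s^2
= 305.37 N

305.37 N


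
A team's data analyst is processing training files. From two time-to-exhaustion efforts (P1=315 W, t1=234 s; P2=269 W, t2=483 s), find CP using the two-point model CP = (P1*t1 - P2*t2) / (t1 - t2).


Work in trial 1 = 73710 J
Work in trial 2 = 129927 J
Delta work = -56217 J
Delta time = -249 s
CP = -56217 / -249 = 225.77 W

225.77 W


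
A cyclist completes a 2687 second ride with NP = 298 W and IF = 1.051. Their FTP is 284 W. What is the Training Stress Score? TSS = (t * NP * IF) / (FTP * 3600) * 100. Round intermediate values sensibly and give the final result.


t * NP * IF = 2687 * 298 * 1.051 = 841563.026
FTP * 3600 = 1022400
TSS = (841563.026 / 1022400) * 100 = 82.31

82.31 TSS


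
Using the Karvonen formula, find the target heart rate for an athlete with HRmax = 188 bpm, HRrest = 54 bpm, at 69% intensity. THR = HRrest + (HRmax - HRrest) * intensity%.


HRR = 188 - 54 = 134
THR = 54 + 134 * 0.69
= 54 + 92.46
= 146.46 bpm

146.46 bpm


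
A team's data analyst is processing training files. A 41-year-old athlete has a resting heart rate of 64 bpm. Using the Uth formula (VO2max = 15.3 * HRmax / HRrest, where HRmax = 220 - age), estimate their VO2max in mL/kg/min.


HRmax = 220 - 41 = 179 bpm
Ratio = HRmax / HRrest = 179 / 64 = 2.7969
VO2max = 15.3 * 2.7969 = 42.79 mL/kg/min

42.79 mL/kg/min


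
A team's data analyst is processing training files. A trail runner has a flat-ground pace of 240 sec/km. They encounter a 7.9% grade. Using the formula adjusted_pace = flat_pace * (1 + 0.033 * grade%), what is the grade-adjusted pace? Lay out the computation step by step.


Grade factor = 1 + 0.033 * 7.9 = 1.2607
Adjusted = 240 * 1.2607 = 302.57 sec/km

302.57 s/km


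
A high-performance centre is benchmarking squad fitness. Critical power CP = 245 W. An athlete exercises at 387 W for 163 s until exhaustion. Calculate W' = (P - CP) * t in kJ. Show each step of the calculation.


P - CP = 387 - 245 = 142 W
W' = 142 * 163 = 23146 J
= 23146 / 1000 = 23.146 kJ

23.146 kJ


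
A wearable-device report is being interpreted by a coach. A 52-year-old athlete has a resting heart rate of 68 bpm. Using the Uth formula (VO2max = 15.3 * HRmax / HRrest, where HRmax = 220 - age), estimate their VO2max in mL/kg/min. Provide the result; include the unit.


HRmax = 220 - 52 = 168 bpm
Ratio = HRmax / HRrest = 168 / 68 = 2.4706
VO2max = 15.3 * 2.4706 = 37.8 mL/kg/min

37.8 mL/kg/min


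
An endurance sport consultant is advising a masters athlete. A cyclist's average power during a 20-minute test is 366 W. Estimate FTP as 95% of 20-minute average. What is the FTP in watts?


FTP = 20-min power * 0.95
= 366 * 0.95
= 347.7 W

347.7 W


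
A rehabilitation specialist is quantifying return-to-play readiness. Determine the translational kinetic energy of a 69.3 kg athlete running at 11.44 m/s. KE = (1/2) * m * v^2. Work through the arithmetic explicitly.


KE = 0.5 * m * v^2
= 0.5 * 69.3 * 11.44^2
= 0.5 * 69.3 * 130.8736
= 4534.77 J

4534.77 J


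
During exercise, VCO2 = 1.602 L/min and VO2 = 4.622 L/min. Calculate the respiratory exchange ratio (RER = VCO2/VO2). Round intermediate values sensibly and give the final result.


RER = VCO2 / VO2
= 1.602 / 4.622
= 0.3466

0.3466


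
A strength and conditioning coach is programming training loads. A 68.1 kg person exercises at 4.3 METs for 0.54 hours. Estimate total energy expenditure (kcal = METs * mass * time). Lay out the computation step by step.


Energy = METs * mass(kg) * time(h)
= 4.3 * 68.1 * 0.54
= 158.13 kcal

158.13 kcal


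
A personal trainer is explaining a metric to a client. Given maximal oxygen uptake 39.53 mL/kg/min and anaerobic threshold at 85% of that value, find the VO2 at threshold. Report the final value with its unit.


Percentage as decimal = 0.85
VO2 at AT = 39.53 * 0.85 = 33.6 mL/kg/min

33.6 mL/kg/min


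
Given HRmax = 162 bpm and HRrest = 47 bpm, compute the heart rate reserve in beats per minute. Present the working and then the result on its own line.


Heart rate reserve = maximum HR minus resting HR
HRR = 162 - 47 = 115 bpm

115 bpm


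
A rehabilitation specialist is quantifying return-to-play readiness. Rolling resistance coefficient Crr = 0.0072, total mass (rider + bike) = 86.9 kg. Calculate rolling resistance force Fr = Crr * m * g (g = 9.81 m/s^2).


Fr = Crr * m * g
= 0.0072 * 86.9 * 9.81
= 6.138 N

6.138 N


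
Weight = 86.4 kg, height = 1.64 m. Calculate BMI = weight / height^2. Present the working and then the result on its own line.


height^2 = 1.64^2 = 2.6896
BMI = 86.4 / 2.6896 = 32.12 kg/m^2

32.12 kg/m^2


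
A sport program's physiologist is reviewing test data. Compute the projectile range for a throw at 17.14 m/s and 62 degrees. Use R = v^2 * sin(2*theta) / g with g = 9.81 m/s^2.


Two times the angle = 124 degrees
sin(124) = 0.829038
R = 293.7796 * 0.829038 / 9.81 = 24.827 m

24.827 m


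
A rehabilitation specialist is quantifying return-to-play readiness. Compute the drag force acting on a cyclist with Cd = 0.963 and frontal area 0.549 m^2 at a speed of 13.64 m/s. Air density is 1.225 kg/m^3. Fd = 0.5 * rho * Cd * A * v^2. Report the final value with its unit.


Step 1: v^2 = 186.0496
Step 2: Fd = 0.5 * 1.225 * 0.963 * 0.549 * 186.0496
= 60.247 N

60.247 N


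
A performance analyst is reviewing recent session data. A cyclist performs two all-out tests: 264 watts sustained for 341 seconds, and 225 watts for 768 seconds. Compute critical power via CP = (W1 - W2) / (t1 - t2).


W1 = P1 * t1 = 264 * 341 = 90024 J
W2 = P2 * t2 = 225 * 768 = 172800 J
CP = (90024 - 172800) / (341 - 768)
= 193.85 W

193.85 W


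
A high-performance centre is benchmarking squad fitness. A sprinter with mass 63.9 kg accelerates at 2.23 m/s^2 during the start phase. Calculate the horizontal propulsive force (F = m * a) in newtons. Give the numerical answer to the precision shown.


F = m * a
= 63.9 * 2.23
= 142.5 N

142.5 N


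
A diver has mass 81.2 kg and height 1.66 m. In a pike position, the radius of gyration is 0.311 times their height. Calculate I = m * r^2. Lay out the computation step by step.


r = 0.311 * 1.66 = 0.51626 m
I = m * r^2 = 81.2 * 0.266524 = 21.642 kg*m^2

21.642 kg*m^2


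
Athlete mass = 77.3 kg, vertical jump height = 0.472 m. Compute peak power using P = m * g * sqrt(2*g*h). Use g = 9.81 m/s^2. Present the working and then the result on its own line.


sqrt(2 * 9.81 * 0.472) = sqrt(9.26064) = 3.04313 m/s
P = 77.3 * 9.81 * 3.04313
= 2307.65 W

2307.65 W


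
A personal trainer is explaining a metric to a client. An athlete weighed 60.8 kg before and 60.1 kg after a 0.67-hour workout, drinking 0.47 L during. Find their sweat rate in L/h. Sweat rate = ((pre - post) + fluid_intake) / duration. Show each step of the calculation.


Body mass change = 0.7 kg
Total sweat loss = 0.7 + 0.47 = 1.17 L
Rate = 1.17 / 0.67 = 1.746 L/h

1.746 L/h


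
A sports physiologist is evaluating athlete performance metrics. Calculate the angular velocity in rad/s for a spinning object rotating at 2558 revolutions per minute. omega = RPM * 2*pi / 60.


omega = RPM * 2*pi / 60
= 2558 * 6.28318531 / 60
= 267.873 rad/s

267.873 rad/s


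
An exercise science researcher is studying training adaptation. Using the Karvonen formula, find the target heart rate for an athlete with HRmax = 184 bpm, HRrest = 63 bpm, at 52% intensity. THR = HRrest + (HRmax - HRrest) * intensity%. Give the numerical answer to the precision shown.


HRR = 184 - 63 = 121
THR = 63 + 121 * 0.52
= 63 + 62.92
= 125.92 bpm

125.92 bpm


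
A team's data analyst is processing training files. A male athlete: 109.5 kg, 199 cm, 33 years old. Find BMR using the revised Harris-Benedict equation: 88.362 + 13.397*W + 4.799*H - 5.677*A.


Intercept = 88.362
Weight contribution = 13.397 * 109.5 = 1466.9715
Height contribution = 4.799 * 199 = 955.001
Age contribution = 5.677 * 33 = 187.341
BMR = 88.362 + 1466.9715 + 955.001 - 187.341
= 2322.99 kcal/day

2322.99 kcal/day


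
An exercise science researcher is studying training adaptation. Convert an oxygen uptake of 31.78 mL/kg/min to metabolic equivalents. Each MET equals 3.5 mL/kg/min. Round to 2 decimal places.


One MET = 3.5 mL/kg/min
Number of METs = 31.78 / 3.5
= 9.08 METs

9.08 METs


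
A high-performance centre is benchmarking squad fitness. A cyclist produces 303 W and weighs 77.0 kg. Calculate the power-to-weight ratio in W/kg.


P/W = power / mass
= 303 / 77.0
= 3.935 W/kg

3.935 W/kg


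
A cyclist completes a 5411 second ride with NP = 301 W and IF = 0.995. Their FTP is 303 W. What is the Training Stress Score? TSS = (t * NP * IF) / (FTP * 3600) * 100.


t * NP * IF = 5411 * 301 * 0.995 = 1620567.445
FTP * 3600 = 1090800
TSS = (1620567.445 / 1090800) * 100 = 148.57

148.57 TSS


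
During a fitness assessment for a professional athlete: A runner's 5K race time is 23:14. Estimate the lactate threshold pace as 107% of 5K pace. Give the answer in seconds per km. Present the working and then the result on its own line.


Total race time = 23*60 + 14 = 1394 seconds
5K pace = 1394 / 5 = 278.8 sec/km
LT pace = 278.8 * 1.07 = 298.32 sec/km

298.32 s/km


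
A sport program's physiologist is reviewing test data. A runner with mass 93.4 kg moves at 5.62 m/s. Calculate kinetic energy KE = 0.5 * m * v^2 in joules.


v^2 = 5.62^2 = 31.5844
KE = 0.5 * 93.4 * 31.5844
= 1474.99 J

1474.99 J


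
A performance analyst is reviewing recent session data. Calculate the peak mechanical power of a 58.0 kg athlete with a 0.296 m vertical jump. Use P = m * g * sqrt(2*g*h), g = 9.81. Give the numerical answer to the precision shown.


First, sqrt(2gh) = sqrt(2 * 9.81 * 0.296)
= sqrt(5.80752) = 2.40988 m/s
Power = 58.0 * 9.81 * 2.40988 = 1371.17 W

1371.17 W


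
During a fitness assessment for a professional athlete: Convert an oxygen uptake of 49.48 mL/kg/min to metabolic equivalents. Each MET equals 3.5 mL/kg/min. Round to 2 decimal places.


One MET = 3.5 mL/kg/min
Number of METs = 49.48 / 3.5
= 14.14 METs

14.14 METs


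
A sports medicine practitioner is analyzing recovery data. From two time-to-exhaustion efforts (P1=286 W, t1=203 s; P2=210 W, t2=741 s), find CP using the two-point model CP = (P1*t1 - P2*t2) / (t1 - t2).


Work in trial 1 = 58058 J
Work in trial 2 = 155610 J
Delta work = -97552 J
Delta time = -538 s
CP = -97552 / -538 = 181.32 W

181.32 W


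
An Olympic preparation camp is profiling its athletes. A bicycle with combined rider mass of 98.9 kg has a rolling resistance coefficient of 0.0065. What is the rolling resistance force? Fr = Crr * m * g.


Fr = 0.0065 * 98.9 * 9.81
= 0.64285 * 9.81
= 6.306 N

6.306 N


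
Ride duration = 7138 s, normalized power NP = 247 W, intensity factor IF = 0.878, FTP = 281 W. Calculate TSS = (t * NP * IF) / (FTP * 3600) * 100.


Numerator = 7138 * 247 * 0.878 = 1547989.508
Denominator = 281 * 3600 = 1011600
TSS = 1547989.508 / 1011600 * 100
= 153.02

153.02 TSS


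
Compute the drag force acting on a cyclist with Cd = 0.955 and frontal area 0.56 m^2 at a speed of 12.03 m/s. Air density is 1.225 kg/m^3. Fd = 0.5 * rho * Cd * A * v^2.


Step 1: v^2 = 144.7209
Step 2: Fd = 0.5 * 1.225 * 0.955 * 0.56 * 144.7209
= 47.406 N

47.406 N


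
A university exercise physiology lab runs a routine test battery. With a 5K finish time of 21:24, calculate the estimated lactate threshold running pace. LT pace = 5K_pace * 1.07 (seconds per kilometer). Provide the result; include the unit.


Race duration = 1284 s for 5 km
Average pace = 1284 / 5 = 256.8 s/km
LT pace = 256.8 * 1.07
= 274.78 s/km

274.78 s/km


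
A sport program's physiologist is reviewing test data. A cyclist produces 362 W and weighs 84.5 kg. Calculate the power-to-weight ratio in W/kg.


P/W = power / mass
= 362 / 84.5
= 4.284 W/kg

4.284 W/kg


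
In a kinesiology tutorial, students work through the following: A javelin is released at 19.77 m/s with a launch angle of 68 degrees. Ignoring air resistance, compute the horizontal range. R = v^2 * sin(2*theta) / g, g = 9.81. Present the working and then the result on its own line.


Launch speed squared = 390.8529
sin(2 * 68 deg) = 0.694658
Range = 390.8529 * 0.694658 / 9.81
= 27.677 m

27.677 m


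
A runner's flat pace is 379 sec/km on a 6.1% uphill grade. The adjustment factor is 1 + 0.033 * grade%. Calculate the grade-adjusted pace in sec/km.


Factor = 1 + 0.033 * 6.1 = 1.2013
Adjusted pace = 379 * 1.2013
= 455.29 sec/km

455.29 s/km


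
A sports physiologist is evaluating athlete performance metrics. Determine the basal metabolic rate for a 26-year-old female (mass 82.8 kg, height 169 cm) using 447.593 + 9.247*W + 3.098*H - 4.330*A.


BMR = 447.593 + 9.247*82.8 + 3.098*169 - 4.330*26
= 1624.23 kcal/day

1624.23 kcal/day


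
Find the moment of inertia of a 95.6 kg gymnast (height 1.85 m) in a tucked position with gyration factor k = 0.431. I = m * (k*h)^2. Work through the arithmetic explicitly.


Radius of gyration = 0.431 * 1.85 = 0.79735 m
I = 95.6 * 0.79735^2
= 95.6 * 0.635767
= 60.779 kg*m^2

60.779 kg*m^2


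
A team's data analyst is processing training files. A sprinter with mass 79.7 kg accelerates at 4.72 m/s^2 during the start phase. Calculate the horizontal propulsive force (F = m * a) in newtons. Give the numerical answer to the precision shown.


F = m * a
= 79.7 * 4.72
= 376.18 N

376.18 N


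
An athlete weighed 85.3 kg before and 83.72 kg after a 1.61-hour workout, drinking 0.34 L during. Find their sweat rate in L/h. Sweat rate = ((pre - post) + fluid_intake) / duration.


Body mass change = 1.58 kg
Total sweat loss = 1.58 + 0.34 = 1.92 L
Rate = 1.92 / 1.61 = 1.193 L/h

1.193 L/h


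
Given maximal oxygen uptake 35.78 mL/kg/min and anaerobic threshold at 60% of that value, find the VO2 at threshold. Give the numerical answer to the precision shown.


Percentage as decimal = 0.6
VO2 at AT = 35.78 * 0.6 = 21.47 mL/kg/min

21.47 mL/kg/min


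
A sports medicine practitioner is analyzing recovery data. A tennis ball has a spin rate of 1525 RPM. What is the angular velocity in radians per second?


Convert RPM to rad/s: multiply by 2*pi and divide by 60
omega = 1525 * 2 * pi / 60
= 159.698 rad/s

159.698 rad/s


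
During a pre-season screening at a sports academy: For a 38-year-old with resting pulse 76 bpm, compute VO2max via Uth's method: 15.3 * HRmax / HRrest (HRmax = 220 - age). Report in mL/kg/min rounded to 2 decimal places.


Step 1: HRmax = 220 - 38 = 182 bpm
Step 2: Ratio = 182 / 76 = 2.3947
Step 3: VO2max = 15.3 * 2.3947 = 36.64 mL/kg/min

36.64 mL/kg/min


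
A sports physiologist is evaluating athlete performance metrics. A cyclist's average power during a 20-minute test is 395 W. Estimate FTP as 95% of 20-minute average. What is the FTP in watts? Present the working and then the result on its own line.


FTP = 20-min power * 0.95
= 395 * 0.95
= 375.25 W

375.25 W


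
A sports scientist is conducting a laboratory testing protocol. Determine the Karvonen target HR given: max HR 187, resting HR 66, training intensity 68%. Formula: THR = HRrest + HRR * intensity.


HRR = HRmax - HRrest = 187 - 66 = 121
THR = 66 + 121 * 0.68
= 148.28 bpm

148.28 bpm


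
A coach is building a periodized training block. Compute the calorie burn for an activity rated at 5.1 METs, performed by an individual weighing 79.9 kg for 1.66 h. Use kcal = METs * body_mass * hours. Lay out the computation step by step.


Product of METs and mass = 5.1 * 79.9 = 407.49
Total kcal = 407.49 * 1.66 = 676.43 kcal

676.43 kcal


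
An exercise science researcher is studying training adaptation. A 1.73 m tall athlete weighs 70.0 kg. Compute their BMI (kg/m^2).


height^2 = 2.9929 m^2
BMI = 70.0 / 2.9929 = 23.39 kg/m^2

23.39 kg/m^2


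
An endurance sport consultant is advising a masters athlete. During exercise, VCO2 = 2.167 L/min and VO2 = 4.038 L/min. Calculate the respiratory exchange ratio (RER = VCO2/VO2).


RER = VCO2 / VO2
= 2.167 / 4.038
= 0.5367

0.5367


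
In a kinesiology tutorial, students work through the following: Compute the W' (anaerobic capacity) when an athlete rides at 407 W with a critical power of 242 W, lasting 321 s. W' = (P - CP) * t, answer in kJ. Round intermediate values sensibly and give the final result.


Above-CP power = 165 W
Duration = 321 s
W' = 165 * 321 = 52965 J
Convert: 52965 / 1000 = 52.965 kJ

52.965 kJ


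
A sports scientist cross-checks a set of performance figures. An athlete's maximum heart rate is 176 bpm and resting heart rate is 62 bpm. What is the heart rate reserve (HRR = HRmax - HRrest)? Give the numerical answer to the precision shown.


HRR = HRmax - HRrest
= 176 - 62
= 114 bpm

114 bpm


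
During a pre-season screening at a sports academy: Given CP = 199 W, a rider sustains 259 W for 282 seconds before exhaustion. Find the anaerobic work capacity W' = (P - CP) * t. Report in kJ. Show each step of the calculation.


Excess power = 259 - 199 = 60 W
Work above CP = 60 * 282 = 16920 J
W' = 16.92 kJ

16.92 kJ


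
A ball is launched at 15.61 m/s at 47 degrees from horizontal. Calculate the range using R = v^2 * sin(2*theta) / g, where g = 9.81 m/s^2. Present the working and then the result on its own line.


sin(2 * 47) = sin(94) = 0.997564
v^2 = 15.61^2 = 243.6721
R = 243.6721 * 0.997564 / 9.81
= 24.779 m

24.779 m


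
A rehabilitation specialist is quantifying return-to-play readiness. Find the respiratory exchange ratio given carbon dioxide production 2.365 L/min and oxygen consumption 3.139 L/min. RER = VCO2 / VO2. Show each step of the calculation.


VCO2 = 2.365 L/min
VO2 = 3.139 L/min
RER = 2.365 / 3.139 = 0.7534

0.7534


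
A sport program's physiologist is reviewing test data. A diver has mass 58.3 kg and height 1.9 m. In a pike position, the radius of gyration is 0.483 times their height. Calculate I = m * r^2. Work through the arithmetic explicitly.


r = 0.483 * 1.9 = 0.9177 m
I = m * r^2 = 58.3 * 0.842173 = 49.099 kg*m^2

49.099 kg*m^2


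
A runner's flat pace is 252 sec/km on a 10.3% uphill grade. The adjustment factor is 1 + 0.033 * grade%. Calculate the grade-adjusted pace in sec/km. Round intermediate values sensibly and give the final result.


Factor = 1 + 0.033 * 10.3 = 1.3399
Adjusted pace = 252 * 1.3399
= 337.65 sec/km

337.65 s/km


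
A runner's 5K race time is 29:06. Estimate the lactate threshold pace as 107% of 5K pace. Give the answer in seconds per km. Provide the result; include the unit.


Total race time = 29*60 + 6 = 1746 seconds
5K pace = 1746 / 5 = 349.2 sec/km
LT pace = 349.2 * 1.07 = 373.64 sec/km

373.64 s/km


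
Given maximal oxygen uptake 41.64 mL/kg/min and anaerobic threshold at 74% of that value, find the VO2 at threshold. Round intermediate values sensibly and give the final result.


Percentage as decimal = 0.74
VO2 at AT = 41.64 * 0.74 = 30.81 mL/kg/min

30.81 mL/kg/min


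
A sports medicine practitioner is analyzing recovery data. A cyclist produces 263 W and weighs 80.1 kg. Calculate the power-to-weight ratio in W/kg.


P/W = power / mass
= 263 / 80.1
= 3.283 W/kg

3.283 W/kg


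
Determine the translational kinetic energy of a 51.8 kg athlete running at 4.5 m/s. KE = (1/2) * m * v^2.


KE = 0.5 * m * v^2
= 0.5 * 51.8 * 4.5^2
= 0.5 * 51.8 * 20.25
= 524.48 J

524.48 J


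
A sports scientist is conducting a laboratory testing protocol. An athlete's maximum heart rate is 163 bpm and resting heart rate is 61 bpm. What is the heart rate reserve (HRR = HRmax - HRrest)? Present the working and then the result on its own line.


HRR = HRmax - HRrest
= 163 - 61
= 102 bpm

102 bpm


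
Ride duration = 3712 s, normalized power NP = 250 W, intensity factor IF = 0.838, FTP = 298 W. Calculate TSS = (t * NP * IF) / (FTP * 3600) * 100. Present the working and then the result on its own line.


Numerator = 3712 * 250 * 0.838 = 777664.0
Denominator = 298 * 3600 = 1072800
TSS = 777664.0 / 1072800 * 100
= 72.49

72.49 TSS


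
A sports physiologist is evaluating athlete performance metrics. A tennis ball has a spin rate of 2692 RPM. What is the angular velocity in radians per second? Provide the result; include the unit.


Convert RPM to rad/s: multiply by 2*pi and divide by 60
omega = 2692 * 2 * pi / 60
= 281.906 rad/s

281.906 rad/s


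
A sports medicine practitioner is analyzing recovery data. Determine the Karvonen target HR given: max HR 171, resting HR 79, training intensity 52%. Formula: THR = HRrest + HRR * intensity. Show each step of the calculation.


HRR = HRmax - HRrest = 171 - 79 = 92
THR = 79 + 92 * 0.52
= 126.84 bpm

126.84 bpm


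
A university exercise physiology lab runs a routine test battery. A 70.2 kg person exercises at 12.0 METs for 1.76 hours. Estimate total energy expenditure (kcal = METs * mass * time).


Energy = METs * mass(kg) * time(h)
= 12.0 * 70.2 * 1.76
= 1482.62 kcal

1482.62 kcal


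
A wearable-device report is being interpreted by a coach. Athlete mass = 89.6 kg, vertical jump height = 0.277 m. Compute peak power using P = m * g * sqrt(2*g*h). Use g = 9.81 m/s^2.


sqrt(2 * 9.81 * 0.277) = sqrt(5.43474) = 2.331253 m/s
P = 89.6 * 9.81 * 2.331253
= 2049.12 W

2049.12 W


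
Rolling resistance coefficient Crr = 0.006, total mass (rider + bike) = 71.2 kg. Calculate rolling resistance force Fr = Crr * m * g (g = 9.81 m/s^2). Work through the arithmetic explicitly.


Fr = Crr * m * g
= 0.006 * 71.2 * 9.81
= 4.191 N

4.191 N


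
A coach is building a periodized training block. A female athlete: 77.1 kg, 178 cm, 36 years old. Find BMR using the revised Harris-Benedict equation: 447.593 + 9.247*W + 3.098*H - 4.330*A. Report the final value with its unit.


Intercept = 447.593
Weight contribution = 9.247 * 77.1 = 712.9437
Height contribution = 3.098 * 178 = 551.444
Age contribution = 4.33 * 36 = 155.88
BMR = 447.593 + 712.9437 + 551.444 - 155.88
= 1556.1 kcal/day

1556.1 kcal/day


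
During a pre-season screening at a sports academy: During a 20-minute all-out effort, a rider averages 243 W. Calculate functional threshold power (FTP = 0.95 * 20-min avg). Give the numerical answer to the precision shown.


FTP = 0.95 * 243
= 230.85 W

230.85 W


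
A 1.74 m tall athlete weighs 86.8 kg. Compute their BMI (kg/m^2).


height^2 = 3.0276 m^2
BMI = 86.8 / 3.0276 = 28.67 kg/m^2

28.67 kg/m^2


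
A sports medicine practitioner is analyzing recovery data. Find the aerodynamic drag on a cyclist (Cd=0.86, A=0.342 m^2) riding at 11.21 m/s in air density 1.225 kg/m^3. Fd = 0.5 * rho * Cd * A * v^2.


Fd = 0.5 * 1.225 * 0.86 * 0.342 * 11.21^2
= 0.5 * 1.225 * 0.86 * 0.342 * 125.6641
= 22.638 N

22.638 N


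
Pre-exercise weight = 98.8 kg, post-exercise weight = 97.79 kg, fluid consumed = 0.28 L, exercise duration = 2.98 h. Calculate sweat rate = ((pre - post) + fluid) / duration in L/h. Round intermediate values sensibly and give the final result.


Weight loss = 98.8 - 97.79 = 1.01 kg (approx L)
Total sweat = 1.01 + 0.28 = 1.29 L
Sweat rate = 1.29 / 2.98 = 0.433 L/h

0.433 L/h


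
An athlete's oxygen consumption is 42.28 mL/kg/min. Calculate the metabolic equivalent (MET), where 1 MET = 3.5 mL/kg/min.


MET = VO2 / 3.5
= 42.28 / 3.5
= 12.08 METs

12.08 METs


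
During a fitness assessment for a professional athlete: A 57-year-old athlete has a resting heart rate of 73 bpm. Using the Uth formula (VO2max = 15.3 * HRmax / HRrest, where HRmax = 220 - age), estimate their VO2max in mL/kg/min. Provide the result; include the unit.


HRmax = 220 - 57 = 163 bpm
Ratio = HRmax / HRrest = 163 / 73 = 2.2329
VO2max = 15.3 * 2.2329 = 34.16 mL/kg/min

34.16 mL/kg/min


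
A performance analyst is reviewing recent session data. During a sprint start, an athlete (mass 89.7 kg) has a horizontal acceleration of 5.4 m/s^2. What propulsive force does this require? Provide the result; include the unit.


Propulsive force = mass * acceleration
= 89.7 kg * 5.4 m/s^2
= 484.38 N

484.38 N


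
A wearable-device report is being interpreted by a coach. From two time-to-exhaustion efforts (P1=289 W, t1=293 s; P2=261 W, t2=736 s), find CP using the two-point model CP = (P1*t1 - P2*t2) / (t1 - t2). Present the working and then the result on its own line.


Work in trial 1 = 84677 J
Work in trial 2 = 192096 J
Delta work = -107419 J
Delta time = -443 s
CP = -107419 / -443 = 242.48 W

242.48 W


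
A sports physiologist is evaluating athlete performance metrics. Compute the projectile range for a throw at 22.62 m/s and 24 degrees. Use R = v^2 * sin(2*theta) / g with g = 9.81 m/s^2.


Two times the angle = 48 degrees
sin(48) = 0.743145
R = 511.6644 * 0.743145 / 9.81 = 38.761 m

38.761 m


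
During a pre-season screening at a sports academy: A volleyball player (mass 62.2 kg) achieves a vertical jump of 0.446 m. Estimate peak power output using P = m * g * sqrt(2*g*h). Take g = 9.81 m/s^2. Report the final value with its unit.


2 * g * h = 2 * 9.81 * 0.446 = 8.75052
sqrt(8.75052) = 2.958128 m/s
P = 62.2 * 9.81 * 2.958128 = 1805.0 W

1805.0 W


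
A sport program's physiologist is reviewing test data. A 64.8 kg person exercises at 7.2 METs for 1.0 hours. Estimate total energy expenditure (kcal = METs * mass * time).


Energy = METs * mass(kg) * time(h)
= 7.2 * 64.8 * 1.0
= 466.56 kcal

466.56 kcal


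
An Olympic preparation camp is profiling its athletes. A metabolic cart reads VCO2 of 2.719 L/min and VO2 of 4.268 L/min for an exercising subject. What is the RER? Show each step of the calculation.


RER = VCO2 / VO2 = 2.719 / 4.268 = 0.6371

0.6371


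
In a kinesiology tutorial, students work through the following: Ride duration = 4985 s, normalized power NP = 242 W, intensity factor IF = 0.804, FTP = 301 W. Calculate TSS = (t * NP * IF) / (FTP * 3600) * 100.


Numerator = 4985 * 242 * 0.804 = 969921.48
Denominator = 301 * 3600 = 1083600
TSS = 969921.48 / 1083600 * 100
= 89.51

89.51 TSS


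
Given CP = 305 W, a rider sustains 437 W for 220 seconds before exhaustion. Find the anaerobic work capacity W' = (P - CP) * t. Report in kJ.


Excess power = 437 - 305 = 132 W
Work above CP = 132 * 220 = 29040 J
W' = 29.04 kJ

29.04 kJ


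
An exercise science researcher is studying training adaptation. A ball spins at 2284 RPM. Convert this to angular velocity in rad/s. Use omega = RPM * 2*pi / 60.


omega = 2284 * 2 * pi / 60
= 2284 * 6.28318531 / 60
= 14350.795 / 60
= 239.18 rad/s

239.18 rad/s


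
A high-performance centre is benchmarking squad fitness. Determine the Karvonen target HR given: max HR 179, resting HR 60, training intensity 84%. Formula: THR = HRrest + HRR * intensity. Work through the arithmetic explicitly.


HRR = HRmax - HRrest = 179 - 60 = 119
THR = 60 + 119 * 0.84
= 159.96 bpm

159.96 bpm


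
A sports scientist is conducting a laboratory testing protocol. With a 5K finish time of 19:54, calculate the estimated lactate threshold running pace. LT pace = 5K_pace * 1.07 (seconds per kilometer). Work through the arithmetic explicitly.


Race duration = 1194 s for 5 km
Average pace = 1194 / 5 = 238.8 s/km
LT pace = 238.8 * 1.07
= 255.52 s/km

255.52 s/km


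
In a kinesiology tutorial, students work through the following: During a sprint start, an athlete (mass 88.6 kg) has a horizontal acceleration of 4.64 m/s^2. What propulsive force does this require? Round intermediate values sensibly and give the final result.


Propulsive force = mass * acceleration
= 88.6 kg * 4.64 m/s^2
= 411.1 N

411.1 N
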